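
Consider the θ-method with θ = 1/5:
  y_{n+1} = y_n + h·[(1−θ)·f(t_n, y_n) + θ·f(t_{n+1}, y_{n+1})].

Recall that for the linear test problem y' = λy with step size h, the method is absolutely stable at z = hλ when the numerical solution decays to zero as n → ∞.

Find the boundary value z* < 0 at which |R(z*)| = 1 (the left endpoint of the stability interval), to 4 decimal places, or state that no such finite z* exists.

Set f=λy, z=hλ:
  y_{n+1} = y_n + z·[4/5·y_n + 1/5·y_{n+1}] ⇒ (1 − 1/5z)y_{n+1} = (1 + 4/5z)y_n
  ⇒ R(z) = (1 + 4/5z)/(1 − 1/5z).

Solve |R(x)|<1 on ℝ⁻.
x=-0.39: |R|=0.6382
R=−1: 1+4/5x = −1+1/5x ⇒ -3/5x=2 ⇒ x=2/(-3/5)=-3.3333
Confirm numerically:
  x=-3.259: |R|=0.97300 <1
  x=-2.872: |R|=0.82419 <1
  x=-2.773: |R|=0.78374 <1
  x=-1.598: |R|=0.21097 <1
  x=-3.910: |R|=1.19416 >1
  x=-3.453: |R|=1.04247 >1
  x=-3.438: |R|=1.03721 >1
Stable set (-3.3333, 0).

z* = -3.3333.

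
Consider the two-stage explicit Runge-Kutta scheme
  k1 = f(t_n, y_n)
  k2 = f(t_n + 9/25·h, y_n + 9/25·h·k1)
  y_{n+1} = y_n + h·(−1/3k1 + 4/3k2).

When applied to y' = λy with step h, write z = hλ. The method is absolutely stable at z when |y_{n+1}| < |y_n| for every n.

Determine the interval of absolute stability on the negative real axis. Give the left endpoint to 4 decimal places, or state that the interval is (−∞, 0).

Set f=λy, z=hλ:
  k1=λy_n ⇒ h·k1=z·y_n;  k2=λ(1+9/25z)y_n ⇒ h·k2=z(1+9/25z)y_n
  y_{n+1}/y_n = 1 − 1/3z + 4/3z(1+9/25z) = 1 + z + 12/25z²
  ⇒ R(z) = 1 + z + 12/25z².

Solve |R(x)|<1 on ℝ⁻.
x=-0.96: |R|=0.4824
R=1: x+12/25x²=0 ⇒ x=−25/12=-2.0833; min R=1−1/(4·12/25)=0.4792>−1
Confirm numerically:
  x=-1.913: |R|=0.84359 <1
  x=-1.559: |R|=0.60763 <1
  x=-0.981: |R|=0.48093 <1
  x=-0.969: |R|=0.48170 <1
  x=-2.636: |R|=1.69928 >1
  x=-2.360: |R|=1.31341 >1
  x=-2.144: |R|=1.06243 >1
So |R|<1 on (-2.0833, 0).

(-2.0833, 0).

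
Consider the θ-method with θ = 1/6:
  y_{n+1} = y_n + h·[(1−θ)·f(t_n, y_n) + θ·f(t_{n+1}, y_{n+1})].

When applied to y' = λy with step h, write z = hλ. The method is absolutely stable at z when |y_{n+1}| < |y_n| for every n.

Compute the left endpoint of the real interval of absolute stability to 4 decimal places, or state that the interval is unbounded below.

z* = -3.0000.

With y'=λy (z=hλ):
  y_{n+1} = y_n + z·[5/6·y_n + 1/6·y_{n+1}] ⇒ (1 − 1/6z)y_{n+1} = (1 + 5/6z)y_n
  R(z) = (1 + 5/6z)/(1 − 1/6z).

Need |R(x)|<1, x<0.
x=-1.46: |R|=0.1743
R=−1: 1+5/6x = −1+1/6x ⇒ -2/3x=2 ⇒ x=2/(-2/3)=-3.0000
Confirm numerically:
  x=-2.813: |R|=0.91513 <1
  x=-2.095: |R|=0.55281 <1
  x=-1.707: |R|=0.32892 <1
  x=-3.529: |R|=1.22206 >1
  x=-3.174: |R|=1.07587 >1
Stable set (-3.0000, 0).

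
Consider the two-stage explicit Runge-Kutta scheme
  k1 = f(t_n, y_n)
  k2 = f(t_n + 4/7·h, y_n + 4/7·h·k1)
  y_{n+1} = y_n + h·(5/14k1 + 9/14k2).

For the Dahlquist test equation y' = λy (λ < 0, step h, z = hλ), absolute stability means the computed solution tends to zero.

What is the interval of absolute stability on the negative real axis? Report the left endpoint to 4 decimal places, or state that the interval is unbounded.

(-2.7222, 0).

Set f=λy, z=hλ:
  k1=λy_n ⇒ h·k1=z·y_n;  k2=λ(1+4/7z)y_n ⇒ h·k2=z(1+4/7z)y_n
  y_{n+1}/y_n = 1 + 5/14z + 9/14z(1+4/7z) = 1 + z + 18/49z²
  ⇒ R(z) = 1 + z + 18/49z².

Find x<0 with |R(x)|<1.
x=-0.97: |R|=0.3756
R=1: x+18/49x²=0 ⇒ x=−49/18=-2.7222; min R=1−1/(4·18/49)=0.3194>−1
Confirm numerically:
  x=-2.052: |R|=0.49479 <1
  x=-1.721: |R|=0.36702 <1
  x=-1.590: |R|=0.33869 <1
  x=-1.254: |R|=0.32366 <1
  x=-3.001: |R|=1.30733 >1
  x=-2.818: |R|=1.09915 >1
  x=-2.771: |R|=1.04965 >1
Stable set (-2.7222, 0).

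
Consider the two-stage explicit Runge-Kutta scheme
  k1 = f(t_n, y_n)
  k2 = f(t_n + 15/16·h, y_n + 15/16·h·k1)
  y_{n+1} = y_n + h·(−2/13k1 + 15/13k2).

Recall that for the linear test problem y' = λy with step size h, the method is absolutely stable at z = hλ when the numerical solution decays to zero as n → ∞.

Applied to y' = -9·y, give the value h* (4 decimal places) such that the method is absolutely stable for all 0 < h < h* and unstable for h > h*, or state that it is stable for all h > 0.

With y'=λy (z=hλ):
  k1=λy_n ⇒ h·k1=z·y_n;  k2=λ(1+15/16z)y_n ⇒ h·k2=z(1+15/16z)y_n
  y_{n+1}/y_n = 1 − 2/13z + 15/13z(1+15/16z) = 1 + z + 225/208z²
  ⇒ R(z) = 1 + z + 225/208z².

Need |R(x)|<1, x<0.
x=-1.19: |R|=1.3418
R=1: x+225/208x²=0 ⇒ x=−208/225=-0.9244; min R=1−1/(4·225/208)=0.7689>−1
Confirm numerically:
  x=-0.782: |R|=0.87950 <1
  x=-0.473: |R|=0.76901 <1
  x=-0.389: |R|=0.77469 <1
  x=-1.248: |R|=1.43680 >1
  x=-1.008: |R|=1.09111 >1
So |R|<1 on (-0.9244, 0).

(-0.9244,0); λ=-9 ⇒ h* = (208/225)/9 = 0.1027.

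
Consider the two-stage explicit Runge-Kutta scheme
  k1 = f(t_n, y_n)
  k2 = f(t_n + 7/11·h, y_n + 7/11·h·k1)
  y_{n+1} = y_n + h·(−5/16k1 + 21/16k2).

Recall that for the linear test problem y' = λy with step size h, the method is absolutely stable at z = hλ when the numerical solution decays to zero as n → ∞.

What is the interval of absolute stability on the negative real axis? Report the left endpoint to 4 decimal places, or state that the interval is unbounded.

On y'=λy, z=hλ:
  k1=λy_n ⇒ h·k1=z·y_n;  k2=λ(1+7/11z)y_n ⇒ h·k2=z(1+7/11z)y_n
  y_{n+1}/y_n = 1 − 5/16z + 21/16z(1+7/11z) = 1 + z + 147/176z²
  Hence R(z) = 1 + z + 147/176z².

Solve |R(x)|<1 on ℝ⁻.
x=-0.98: |R|=0.8222
R=1: x+147/176x²=0 ⇒ x=−176/147=-1.1973; min R=1−1/(4·147/176)=0.7007>−1
Confirm numerically:
  x=-0.563: |R|=0.70174 <1
  x=-0.561: |R|=0.70186 <1
  x=-0.549: |R|=0.70274 <1
  x=-1.679: |R|=1.67554 >1
  x=-1.547: |R|=1.45187 >1
  x=-1.424: |R|=1.26965 >1
So |R|<1 on (-1.1973, 0).

z∈(-1.1973,0).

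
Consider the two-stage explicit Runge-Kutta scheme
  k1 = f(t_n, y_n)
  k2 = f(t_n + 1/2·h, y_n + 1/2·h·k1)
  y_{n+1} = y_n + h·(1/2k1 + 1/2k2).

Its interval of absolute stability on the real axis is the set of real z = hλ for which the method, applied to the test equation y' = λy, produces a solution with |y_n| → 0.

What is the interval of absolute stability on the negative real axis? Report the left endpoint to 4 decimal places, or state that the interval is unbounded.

On y'=λy, z=hλ:
  k1=λy_n ⇒ h·k1=z·y_n;  k2=λ(1+1/2z)y_n ⇒ h·k2=z(1+1/2z)y_n
  y_{n+1}/y_n = 1 + 1/2z + 1/2z(1+1/2z) = 1 + z + 1/4z²
  so R(z) = 1 + z + 1/4z².

Find x<0 with |R(x)|<1.
x=-0.43: |R|=0.6162
R=1: x+1/4x²=0 ⇒ x=−4=-4.0000; min R=1−1/(4·1/4)=0.0000>−1
Confirm numerically:
  x=-3.748: |R|=0.76388 <1
  x=-3.093: |R|=0.29866 <1
  x=-1.779: |R|=0.01221 <1
  x=-4.583: |R|=1.66797 >1
  x=-4.181: |R|=1.18919 >1
  x=-4.180: |R|=1.18810 >1
Stable set (-4.0000, 0).

z∈(-4.0000,0).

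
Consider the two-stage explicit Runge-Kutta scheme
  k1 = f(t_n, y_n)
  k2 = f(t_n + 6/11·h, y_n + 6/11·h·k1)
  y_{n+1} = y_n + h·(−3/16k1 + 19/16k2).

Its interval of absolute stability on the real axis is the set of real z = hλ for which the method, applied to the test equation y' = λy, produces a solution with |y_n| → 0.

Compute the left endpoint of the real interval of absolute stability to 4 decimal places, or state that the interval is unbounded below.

left endpoint -1.5439.

With y'=λy (z=hλ):
  k1=λy_n ⇒ h·k1=z·y_n;  k2=λ(1+6/11z)y_n ⇒ h·k2=z(1+6/11z)y_n
  y_{n+1}/y_n = 1 − 3/16z + 19/16z(1+6/11z) = 1 + z + 57/88z²
  ⇒ R(z) = 1 + z + 57/88z².

Need |R(x)|<1, x<0.
x=-1.7: |R|=1.1719
R=1: x+57/88x²=0 ⇒ x=−88/57=-1.5439; min R=1−1/(4·57/88)=0.6140>−1
Confirm numerically:
  x=-1.191: |R|=0.72779 <1
  x=-1.051: |R|=0.66448 <1
  x=-1.037: |R|=0.65955 <1
  x=-0.876: |R|=0.62105 <1
  x=-2.137: |R|=1.82102 >1
  x=-2.081: |R|=1.72402 >1
So |R|<1 on (-1.5439, 0).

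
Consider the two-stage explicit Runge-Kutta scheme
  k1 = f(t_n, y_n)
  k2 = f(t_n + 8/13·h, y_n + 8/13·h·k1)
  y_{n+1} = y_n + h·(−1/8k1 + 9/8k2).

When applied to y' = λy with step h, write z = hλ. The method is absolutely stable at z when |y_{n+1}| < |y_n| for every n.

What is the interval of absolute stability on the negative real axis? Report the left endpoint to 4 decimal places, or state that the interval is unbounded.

z∈(-1.4444,0).

Set f=λy, z=hλ:
  k1=λy_n ⇒ h·k1=z·y_n;  k2=λ(1+8/13z)y_n ⇒ h·k2=z(1+8/13z)y_n
  y_{n+1}/y_n = 1 − 1/8z + 9/8z(1+8/13z) = 1 + z + 9/13z²
  R(z) = 1 + z + 9/13z².

Boundary: |R(x)|=1, x<0.
x=-1.47: |R|=1.0260
R=1: x+9/13x²=0 ⇒ x=−13/9=-1.4444; min R=1−1/(4·9/13)=0.6389>−1
Confirm numerically:
  x=-1.416: |R|=0.97212 <1
  x=-1.142: |R|=0.76088 <1
  x=-0.827: |R|=0.64649 <1
  x=-1.992: |R|=1.75512 >1
  x=-1.911: |R|=1.61725 >1
  x=-1.550: |R|=1.11327 >1
Interval (-1.4444, 0).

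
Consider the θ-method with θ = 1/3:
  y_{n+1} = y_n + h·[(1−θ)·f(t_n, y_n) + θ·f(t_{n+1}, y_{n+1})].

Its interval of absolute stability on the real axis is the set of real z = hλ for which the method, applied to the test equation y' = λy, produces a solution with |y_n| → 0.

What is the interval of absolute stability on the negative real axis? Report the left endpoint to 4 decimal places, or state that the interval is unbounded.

(-6.0000, 0).

Set f=λy, z=hλ:
  y_{n+1} = y_n + z·[2/3·y_n + 1/3·y_{n+1}] ⇒ (1 − 1/3z)y_{n+1} = (1 + 2/3z)y_n
  Hence R(z) = (1 + 2/3z)/(1 − 1/3z).

Solve |R(x)|<1 on ℝ⁻.
x=-1.2: |R|=0.1429
R=−1: 1+2/3x = −1+1/3x ⇒ -1/3x=2 ⇒ x=2/(-1/3)=-6.0000
Confirm numerically:
  x=-5.190: |R|=0.90110 <1
  x=-3.530: |R|=0.62175 <1
  x=-2.858: |R|=0.46364 <1
  x=-6.575: |R|=1.06005 >1
  x=-6.316: |R|=1.03392 >1
So |R|<1 on (-6.0000, 0).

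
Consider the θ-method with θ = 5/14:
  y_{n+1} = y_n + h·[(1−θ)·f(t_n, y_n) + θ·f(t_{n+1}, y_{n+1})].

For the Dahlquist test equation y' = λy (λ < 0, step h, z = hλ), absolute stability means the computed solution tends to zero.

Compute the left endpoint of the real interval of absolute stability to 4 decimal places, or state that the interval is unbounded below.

left endpoint -7.0000.

Set f=λy, z=hλ:
  y_{n+1} = y_n + z·[9/14·y_n + 5/14·y_{n+1}] ⇒ (1 − 5/14z)y_{n+1} = (1 + 9/14z)y_n
  Hence R(z) = (1 + 9/14z)/(1 − 5/14z).

Need |R(x)|<1, x<0.
x=-0.71: |R|=0.4336
R=−1: 1+9/14x = −1+5/14x ⇒ -2/7x=2 ⇒ x=2/(-2/7)=-7.0000
Confirm numerically:
  x=-6.013: |R|=0.91041 <1
  x=-5.521: |R|=0.85781 <1
  x=-3.998: |R|=0.64672 <1
  x=-7.452: |R|=1.03527 >1
  x=-7.438: |R|=1.03423 >1
Stable set (-7.0000, 0).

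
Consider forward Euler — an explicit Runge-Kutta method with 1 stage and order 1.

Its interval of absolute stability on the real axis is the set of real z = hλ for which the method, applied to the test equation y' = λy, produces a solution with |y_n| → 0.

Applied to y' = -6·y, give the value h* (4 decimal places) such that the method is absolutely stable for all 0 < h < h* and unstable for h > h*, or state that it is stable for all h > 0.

Set f=λy, z=hλ:
  order 1, 1-stage ⇒ R(z)=1+z
  (e.g. R(-0.34)=0.66000, |R|=0.66000)

Boundary: |R(x)|=1, x<0.
x=-0.34: |R|=0.6600
|R(-1.63)|=0.6300 |R(-1.3)|=0.3000 |R(-0.66)|=0.3400
Bisect:
  x_lo=-2.6938 |R|=1.6938  x_hi=-0.3593 |R|=0.6407
  mid=-1.52652 |R|=0.52652 →hi
  mid=-2.11015 |R|=1.11015 →lo
  mid=-1.81834 |R|=0.81834 →hi
  mid=-1.96424 |R|=0.96424 →hi
  mid=-2.03720 |R|=1.03720 →lo
  mid=-2.00072 |R|=1.00072 →lo
  mid=-1.98248 |R|=0.98248 →hi
  ...
  [-2.00001,-1.99987] ⇒ x*=-2.0000
Interval (-2.0000, 0).

(-2.0000,0); λ=-6 ⇒ h* = 0.3333.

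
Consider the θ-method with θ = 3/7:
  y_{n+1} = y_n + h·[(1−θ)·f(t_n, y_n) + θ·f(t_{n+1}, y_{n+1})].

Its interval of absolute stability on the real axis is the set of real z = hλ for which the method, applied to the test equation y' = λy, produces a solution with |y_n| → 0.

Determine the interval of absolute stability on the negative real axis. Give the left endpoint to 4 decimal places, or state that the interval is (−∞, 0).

On y'=λy, z=hλ:
  y_{n+1} = y_n + z·[4/7·y_n + 3/7·y_{n+1}] ⇒ (1 − 3/7z)y_{n+1} = (1 + 4/7z)y_n
  ⇒ R(z) = (1 + 4/7z)/(1 − 3/7z).

Boundary: |R(x)|=1, x<0.
x=-1.1: |R|=0.2524
R=−1: 1+4/7x = −1+3/7x ⇒ -1/7x=2 ⇒ x=2/(-1/7)=-14.0000
Confirm numerically:
  x=-13.252: |R|=0.98400 <1
  x=-8.967: |R|=0.85154 <1
  x=-7.731: |R|=0.79237 <1
  x=-14.456: |R|=1.00905 >1
  x=-14.384: |R|=1.00766 >1
Stable set (-14.0000, 0).

(-14.0000, 0).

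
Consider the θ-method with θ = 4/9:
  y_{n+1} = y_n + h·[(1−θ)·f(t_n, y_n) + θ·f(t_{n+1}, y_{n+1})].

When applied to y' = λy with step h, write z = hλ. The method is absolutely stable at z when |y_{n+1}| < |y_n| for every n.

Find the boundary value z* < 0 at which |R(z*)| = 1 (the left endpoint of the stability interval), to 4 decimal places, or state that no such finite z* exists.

z* = -18.0000.

With y'=λy (z=hλ):
  y_{n+1} = y_n + z·[5/9·y_n + 4/9·y_{n+1}] ⇒ (1 − 4/9z)y_{n+1} = (1 + 5/9z)y_n
  so R(z) = (1 + 5/9z)/(1 − 4/9z).

Find x<0 with |R(x)|<1.
x=-1: |R|=0.3077
R=−1: 1+5/9x = −1+4/9x ⇒ -1/9x=2 ⇒ x=2/(-1/9)=-18.0000
Confirm numerically:
  x=-16.213: |R|=0.97580 <1
  x=-16.139: |R|=0.97470 <1
  x=-14.824: |R|=0.95350 <1
  x=-12.399: |R|=0.90441 <1
  x=-18.600: |R|=1.00719 >1
  x=-18.477: |R|=1.00575 >1
  x=-18.395: |R|=1.00478 >1
Interval (-18.0000, 0).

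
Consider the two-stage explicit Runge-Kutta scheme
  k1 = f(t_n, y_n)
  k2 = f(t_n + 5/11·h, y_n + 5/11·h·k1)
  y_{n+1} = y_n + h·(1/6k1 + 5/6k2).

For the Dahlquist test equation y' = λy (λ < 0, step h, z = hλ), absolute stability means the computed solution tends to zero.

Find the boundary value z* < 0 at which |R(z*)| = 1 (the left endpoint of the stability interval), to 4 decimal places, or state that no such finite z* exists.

z* = -2.6400.

On y'=λy, z=hλ:
  k1=λy_n ⇒ h·k1=z·y_n;  k2=λ(1+5/11z)y_n ⇒ h·k2=z(1+5/11z)y_n
  y_{n+1}/y_n = 1 + 1/6z + 5/6z(1+5/11z) = 1 + z + 25/66z²
  R(z) = 1 + z + 25/66z².

Solve |R(x)|<1 on ℝ⁻.
x=-0.81: |R|=0.4385
R=1: x+25/66x²=0 ⇒ x=−66/25=-2.6400; min R=1−1/(4·25/66)=0.3400>−1
Confirm numerically:
  x=-2.360: |R|=0.74970 <1
  x=-2.202: |R|=0.63467 <1
  x=-2.060: |R|=0.54742 <1
  x=-1.940: |R|=0.48561 <1
  x=-3.092: |R|=1.52939 >1
  x=-2.802: |R|=1.17194 >1
So |R|<1 on (-2.6400, 0).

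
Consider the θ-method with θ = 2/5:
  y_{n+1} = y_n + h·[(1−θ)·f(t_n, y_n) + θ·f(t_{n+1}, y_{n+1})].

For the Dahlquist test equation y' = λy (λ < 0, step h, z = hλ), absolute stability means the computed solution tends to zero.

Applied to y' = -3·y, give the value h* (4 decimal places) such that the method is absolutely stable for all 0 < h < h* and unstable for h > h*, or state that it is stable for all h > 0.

Test eqn y'=λy, z=hλ:
  y_{n+1} = y_n + z·[3/5·y_n + 2/5·y_{n+1}] ⇒ (1 − 2/5z)y_{n+1} = (1 + 3/5z)y_n
  Hence R(z) = (1 + 3/5z)/(1 − 2/5z).

Need |R(x)|<1, x<0.
x=-0.94: |R|=0.3169
R=−1: 1+3/5x = −1+2/5x ⇒ -1/5x=2 ⇒ x=2/(-1/5)=-10.0000
Confirm numerically:
  x=-8.743: |R|=0.94410 <1
  x=-6.873: |R|=0.83319 <1
  x=-6.659: |R|=0.81761 <1
  x=-5.870: |R|=0.75329 <1
  x=-10.382: |R|=1.01483 >1
  x=-10.368: |R|=1.01430 >1
  x=-10.305: |R|=1.01191 >1
Stable set (-10.0000, 0).

(-10.0000,0); λ=-3 ⇒ h* = (10)/3 = 3.3333.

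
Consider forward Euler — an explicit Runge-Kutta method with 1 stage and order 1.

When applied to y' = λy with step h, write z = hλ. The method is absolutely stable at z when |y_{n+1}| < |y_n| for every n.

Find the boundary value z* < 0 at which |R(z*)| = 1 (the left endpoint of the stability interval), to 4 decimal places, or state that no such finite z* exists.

left endpoint -2.0000.

On y'=λy, z=hλ:
  order 1, 1-stage ⇒ R(z)=1+z
  (e.g. R(-0.52)=0.48000, |R|=0.48000)

Solve |R(x)|<1 on ℝ⁻.
x=-0.52: |R|=0.4800
|R(-1.38)|=0.3800 |R(-1.04)|=0.0400 |R(-0.8)|=0.2000
Bisect:
  x_lo=-2.8902 |R|=1.8902  x_hi=-0.2780 |R|=0.7220
  mid=-1.58409 |R|=0.58409 →hi
  mid=-2.23713 |R|=1.23713 →lo
  mid=-1.91061 |R|=0.91061 →hi
  mid=-2.07387 |R|=1.07387 →lo
  mid=-1.99224 |R|=0.99224 →hi
  mid=-2.03305 |R|=1.03305 →lo
  mid=-2.01265 |R|=1.01265 →lo
  mid=-2.00244 |R|=1.00244 →lo
  ...
  [-2.00005,-1.99989] ⇒ x*=-2.0000
Stable set (-2.0000, 0).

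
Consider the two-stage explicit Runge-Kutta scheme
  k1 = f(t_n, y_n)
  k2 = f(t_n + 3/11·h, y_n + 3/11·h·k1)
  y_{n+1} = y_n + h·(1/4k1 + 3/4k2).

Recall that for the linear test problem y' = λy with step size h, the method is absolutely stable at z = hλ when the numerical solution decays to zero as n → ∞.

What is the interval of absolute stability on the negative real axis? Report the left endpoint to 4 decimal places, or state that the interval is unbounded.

(-4.8889, 0).

On y'=λy, z=hλ:
  k1=λy_n ⇒ h·k1=z·y_n;  k2=λ(1+3/11z)y_n ⇒ h·k2=z(1+3/11z)y_n
  y_{n+1}/y_n = 1 + 1/4z + 3/4z(1+3/11z) = 1 + z + 9/44z²
  R(z) = 1 + z + 9/44z².

Solve |R(x)|<1 on ℝ⁻.
x=-1.45: |R|=0.0199
R=1: x+9/44x²=0 ⇒ x=−44/9=-4.8889; min R=1−1/(4·9/44)=-0.2222>−1
Confirm numerically:
  x=-3.768: |R|=0.13610 <1
  x=-3.183: |R|=0.11065 <1
  x=-3.163: |R|=0.11661 <1
  x=-2.410: |R|=0.22198 <1
  x=-5.348: |R|=1.50223 >1
  x=-5.014: |R|=1.12831 >1
So |R|<1 on (-4.8889, 0).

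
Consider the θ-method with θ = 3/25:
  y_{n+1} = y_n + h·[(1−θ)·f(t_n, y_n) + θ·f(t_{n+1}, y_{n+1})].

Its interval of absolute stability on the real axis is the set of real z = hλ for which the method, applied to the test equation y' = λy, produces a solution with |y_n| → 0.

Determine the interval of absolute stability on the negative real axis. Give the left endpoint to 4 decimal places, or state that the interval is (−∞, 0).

(-2.6316, 0).

Set f=λy, z=hλ:
  y_{n+1} = y_n + z·[22/25·y_n + 3/25·y_{n+1}] ⇒ (1 − 3/25z)y_{n+1} = (1 + 22/25z)y_n
  R(z) = (1 + 22/25z)/(1 − 3/25z).

Boundary: |R(x)|=1, x<0.
x=-1.13: |R|=0.0049
R=−1: 1+22/25x = −1+3/25x ⇒ -19/25x=2 ⇒ x=2/(-19/25)=-2.6316
Confirm numerically:
  x=-2.548: |R|=0.95135 <1
  x=-2.403: |R|=0.86516 <1
  x=-2.116: |R|=0.68751 <1
  x=-1.113: |R|=0.01814 <1
  x=-3.127: |R|=1.27378 >1
  x=-2.990: |R|=1.20047 >1
Stable set (-2.6316, 0).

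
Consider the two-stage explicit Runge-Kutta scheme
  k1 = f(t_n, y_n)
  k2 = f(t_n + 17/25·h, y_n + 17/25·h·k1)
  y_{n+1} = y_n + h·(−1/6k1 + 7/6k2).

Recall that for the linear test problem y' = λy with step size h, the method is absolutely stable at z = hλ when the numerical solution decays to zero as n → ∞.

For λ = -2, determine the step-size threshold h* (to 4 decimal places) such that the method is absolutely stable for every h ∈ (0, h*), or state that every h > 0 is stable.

(-1.2605,0); λ=-2 ⇒ h* = (150/119)/2 = 0.6303.

With y'=λy (z=hλ):
  k1=λy_n ⇒ h·k1=z·y_n;  k2=λ(1+17/25z)y_n ⇒ h·k2=z(1+17/25z)y_n
  y_{n+1}/y_n = 1 − 1/6z + 7/6z(1+17/25z) = 1 + z + 119/150z²
  Hence R(z) = 1 + z + 119/150z².

Solve |R(x)|<1 on ℝ⁻.
x=-1.29: |R|=1.0302
R=1: x+119/150x²=0 ⇒ x=−150/119=-1.2605; min R=1−1/(4·119/150)=0.6849>−1
Confirm numerically:
  x=-1.043: |R|=0.82003 <1
  x=-0.916: |R|=0.74965 <1
  x=-0.746: |R|=0.69550 <1
  x=-1.827: |R|=1.82109 >1
  x=-1.316: |R|=1.05794 >1
So |R|<1 on (-1.2605, 0).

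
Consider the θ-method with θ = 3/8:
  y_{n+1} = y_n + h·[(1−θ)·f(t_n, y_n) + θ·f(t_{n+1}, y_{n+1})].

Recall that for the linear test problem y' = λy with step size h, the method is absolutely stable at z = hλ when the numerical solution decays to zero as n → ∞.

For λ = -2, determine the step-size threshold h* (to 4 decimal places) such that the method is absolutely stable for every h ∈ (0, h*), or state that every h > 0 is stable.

Test eqn y'=λy, z=hλ:
  y_{n+1} = y_n + z·[5/8·y_n + 3/8·y_{n+1}] ⇒ (1 − 3/8z)y_{n+1} = (1 + 5/8z)y_n
  ⇒ R(z) = (1 + 5/8z)/(1 − 3/8z).

Find x<0 with |R(x)|<1.
x=-1.3: |R|=0.1261
R=−1: 1+5/8x = −1+3/8x ⇒ -1/4x=2 ⇒ x=2/(-1/4)=-8.0000
Confirm numerically:
  x=-7.148: |R|=0.94213 <1
  x=-5.649: |R|=0.81152 <1
  x=-5.290: |R|=0.77294 <1
  x=-8.293: |R|=1.01782 >1
  x=-8.081: |R|=1.00502 >1
So |R|<1 on (-8.0000, 0).

(-8.0000,0); λ=-2 ⇒ h* = (8)/2 = 4.0000.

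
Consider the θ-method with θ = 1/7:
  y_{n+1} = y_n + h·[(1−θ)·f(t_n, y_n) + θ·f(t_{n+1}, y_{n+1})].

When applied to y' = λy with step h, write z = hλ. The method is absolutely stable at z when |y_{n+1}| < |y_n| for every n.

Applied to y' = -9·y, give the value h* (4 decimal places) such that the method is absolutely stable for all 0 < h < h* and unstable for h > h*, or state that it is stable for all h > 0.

On y'=λy, z=hλ:
  y_{n+1} = y_n + z·[6/7·y_n + 1/7·y_{n+1}] ⇒ (1 − 1/7z)y_{n+1} = (1 + 6/7z)y_n
  Hence R(z) = (1 + 6/7z)/(1 − 1/7z).

Need |R(x)|<1, x<0.
x=-1.31: |R|=0.1035
R=−1: 1+6/7x = −1+1/7x ⇒ -5/7x=2 ⇒ x=2/(-5/7)=-2.8000
Confirm numerically:
  x=-2.520: |R|=0.85294 <1
  x=-1.625: |R|=0.31884 <1
  x=-1.226: |R|=0.04328 <1
  x=-3.394: |R|=1.28574 >1
  x=-3.198: |R|=1.19514 >1
So |R|<1 on (-2.8000, 0).

(-2.8000,0); λ=-9 ⇒ h* = (14/5)/9 = 0.3111.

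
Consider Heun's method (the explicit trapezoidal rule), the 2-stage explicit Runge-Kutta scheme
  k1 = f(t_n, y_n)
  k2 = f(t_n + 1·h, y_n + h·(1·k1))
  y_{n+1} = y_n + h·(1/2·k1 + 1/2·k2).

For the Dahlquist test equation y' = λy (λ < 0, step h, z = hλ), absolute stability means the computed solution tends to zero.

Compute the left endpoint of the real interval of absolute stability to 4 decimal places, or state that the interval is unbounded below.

On y'=λy, z=hλ:
  order 2, 2-stage ⇒ R(z)=1+z+z^2/2
  (e.g. R(-1.17)=0.51445, |R|=0.51445)

Find x<0 with |R(x)|<1.
x=-1.17: |R|=0.5144
|R(-1.58)|=0.6682 |R(-1.26)|=0.5338 |R(-1.25)|=0.5312
Bisect:
  x_lo=-2.4792 |R|=1.5940  x_hi=-0.2810 |R|=0.7585
  mid=-1.38008 |R|=0.57223 →hi
  mid=-1.92964 |R|=0.93211 →hi
  mid=-2.20442 |R|=1.22531 →lo
  mid=-2.06703 |R|=1.06927 →lo
  mid=-1.99833 |R|=0.99833 →hi
  mid=-2.03268 |R|=1.03321 →lo
  mid=-2.01551 |R|=1.01563 →lo
  ...
  [-2.00008,-1.99994] ⇒ x*=-2.0000
Interval (-2.0000, 0).

left endpoint -2.0000.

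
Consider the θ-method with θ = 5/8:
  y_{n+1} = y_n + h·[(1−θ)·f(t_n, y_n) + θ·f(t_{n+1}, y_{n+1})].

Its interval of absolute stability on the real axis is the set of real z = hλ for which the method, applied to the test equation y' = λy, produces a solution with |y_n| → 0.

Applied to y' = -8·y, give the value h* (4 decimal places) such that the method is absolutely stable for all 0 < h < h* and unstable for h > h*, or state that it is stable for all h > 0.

(−∞, 0) — no finite endpoint. Any h>0 works for λ=-8.

With y'=λy (z=hλ):
  y_{n+1} = y_n + z·[3/8·y_n + 5/8·y_{n+1}] ⇒ (1 − 5/8z)y_{n+1} = (1 + 3/8z)y_n
  Hence R(z) = (1 + 3/8z)/(1 − 5/8z).

Solve |R(x)|<1 on ℝ⁻.
x=-0.88: |R|=0.4323
x=-2: |R|=0.1111
x=-10: |R|=0.3793
x=-100: |R|=0.5748
θ=5/8≥1/2 ⇒ |1+3/8x|<|1−5/8x| ∀x<0 ⇒ interval (−∞,0).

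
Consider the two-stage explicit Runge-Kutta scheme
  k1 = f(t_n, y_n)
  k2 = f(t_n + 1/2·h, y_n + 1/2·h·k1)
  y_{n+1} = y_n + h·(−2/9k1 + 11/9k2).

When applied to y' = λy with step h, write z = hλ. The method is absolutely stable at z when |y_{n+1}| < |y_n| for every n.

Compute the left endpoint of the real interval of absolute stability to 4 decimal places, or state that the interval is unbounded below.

Test eqn y'=λy, z=hλ:
  k1=λy_n ⇒ h·k1=z·y_n;  k2=λ(1+1/2z)y_n ⇒ h·k2=z(1+1/2z)y_n
  y_{n+1}/y_n = 1 − 2/9z + 11/9z(1+1/2z) = 1 + z + 11/18z²
  ⇒ R(z) = 1 + z + 11/18z².

Boundary: |R(x)|=1, x<0.
x=-0.94: |R|=0.6000
R=1: x+11/18x²=0 ⇒ x=−18/11=-1.6364; min R=1−1/(4·11/18)=0.5909>−1
Confirm numerically:
  x=-1.372: |R|=0.77835 <1
  x=-0.833: |R|=0.59104 <1
  x=-0.719: |R|=0.59692 <1
  x=-2.039: |R|=1.50171 >1
  x=-1.864: |R|=1.25930 >1
  x=-1.805: |R|=1.18602 >1
Stable set (-1.6364, 0).

left endpoint -1.6364.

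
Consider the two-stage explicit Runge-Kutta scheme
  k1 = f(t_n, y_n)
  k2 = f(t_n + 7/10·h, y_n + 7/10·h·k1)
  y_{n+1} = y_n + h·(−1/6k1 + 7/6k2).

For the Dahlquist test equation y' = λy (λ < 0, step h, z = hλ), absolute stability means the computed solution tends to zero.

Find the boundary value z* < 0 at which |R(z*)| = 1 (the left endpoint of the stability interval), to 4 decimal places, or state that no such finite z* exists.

z* = -1.2245.

Set f=λy, z=hλ:
  k1=λy_n ⇒ h·k1=z·y_n;  k2=λ(1+7/10z)y_n ⇒ h·k2=z(1+7/10z)y_n
  y_{n+1}/y_n = 1 − 1/6z + 7/6z(1+7/10z) = 1 + z + 49/60z²
  Hence R(z) = 1 + z + 49/60z².

Find x<0 with |R(x)|<1.
x=-1.2: |R|=0.9760
R=1: x+49/60x²=0 ⇒ x=−60/49=-1.2245; min R=1−1/(4·49/60)=0.6939>−1
Confirm numerically:
  x=-1.124: |R|=0.90776 <1
  x=-1.107: |R|=0.89378 <1
  x=-1.059: |R|=0.85688 <1
  x=-1.523: |R|=1.37128 >1
  x=-1.519: |R|=1.36534 >1
Stable set (-1.2245, 0).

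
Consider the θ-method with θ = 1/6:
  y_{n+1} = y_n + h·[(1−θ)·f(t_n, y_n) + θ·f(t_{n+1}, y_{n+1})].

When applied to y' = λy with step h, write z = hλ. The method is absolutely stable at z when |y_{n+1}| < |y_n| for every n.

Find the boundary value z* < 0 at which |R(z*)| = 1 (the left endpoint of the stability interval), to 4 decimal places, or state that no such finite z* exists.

On y'=λy, z=hλ:
  y_{n+1} = y_n + z·[5/6·y_n + 1/6·y_{n+1}] ⇒ (1 − 1/6z)y_{n+1} = (1 + 5/6z)y_n
  ⇒ R(z) = (1 + 5/6z)/(1 − 1/6z).

Boundary: |R(x)|=1, x<0.
x=-0.94: |R|=0.1873
R=−1: 1+5/6x = −1+1/6x ⇒ -2/3x=2 ⇒ x=2/(-2/3)=-3.0000
Confirm numerically:
  x=-2.899: |R|=0.95460 <1
  x=-2.635: |R|=0.83092 <1
  x=-2.583: |R|=0.80566 <1
  x=-2.024: |R|=0.51346 <1
  x=-3.503: |R|=1.21172 >1
  x=-3.439: |R|=1.18604 >1
Interval (-3.0000, 0).

z* = -3.0000.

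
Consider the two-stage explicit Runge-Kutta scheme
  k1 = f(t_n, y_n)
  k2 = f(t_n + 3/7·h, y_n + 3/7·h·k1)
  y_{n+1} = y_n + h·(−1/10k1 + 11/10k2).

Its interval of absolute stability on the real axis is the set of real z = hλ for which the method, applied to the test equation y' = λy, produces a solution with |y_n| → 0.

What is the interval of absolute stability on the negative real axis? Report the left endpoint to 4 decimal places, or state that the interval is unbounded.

On y'=λy, z=hλ:
  k1=λy_n ⇒ h·k1=z·y_n;  k2=λ(1+3/7z)y_n ⇒ h·k2=z(1+3/7z)y_n
  y_{n+1}/y_n = 1 − 1/10z + 11/10z(1+3/7z) = 1 + z + 33/70z²
  so R(z) = 1 + z + 33/70z².

Boundary: |R(x)|=1, x<0.
x=-0.39: |R|=0.6817
R=1: x+33/70x²=0 ⇒ x=−70/33=-2.1212; min R=1−1/(4·33/70)=0.4697>−1
Confirm numerically:
  x=-1.581: |R|=0.59736 <1
  x=-1.430: |R|=0.53402 <1
  x=-1.342: |R|=0.50703 <1
  x=-0.912: |R|=0.48011 <1
  x=-2.526: |R|=1.48203 >1
  x=-2.389: |R|=1.30159 >1
So |R|<1 on (-2.1212, 0).

(-2.1212, 0).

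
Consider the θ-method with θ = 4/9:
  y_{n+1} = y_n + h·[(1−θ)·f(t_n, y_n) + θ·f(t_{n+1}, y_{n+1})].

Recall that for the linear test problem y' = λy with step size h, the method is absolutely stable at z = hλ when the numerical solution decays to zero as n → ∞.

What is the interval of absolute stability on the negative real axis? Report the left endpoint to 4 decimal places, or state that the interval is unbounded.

Test eqn y'=λy, z=hλ:
  y_{n+1} = y_n + z·[5/9·y_n + 4/9·y_{n+1}] ⇒ (1 − 4/9z)y_{n+1} = (1 + 5/9z)y_n
  Hence R(z) = (1 + 5/9z)/(1 − 4/9z).

Need |R(x)|<1, x<0.
x=-1.3: |R|=0.1761
R=−1: 1+5/9x = −1+4/9x ⇒ -1/9x=2 ⇒ x=2/(-1/9)=-18.0000
Confirm numerically:
  x=-15.094: |R|=0.95811 <1
  x=-14.912: |R|=0.95502 <1
  x=-14.345: |R|=0.94494 <1
  x=-18.363: |R|=1.00440 >1
  x=-18.216: |R|=1.00264 >1
Interval (-18.0000, 0).

z∈(-18.0000,0).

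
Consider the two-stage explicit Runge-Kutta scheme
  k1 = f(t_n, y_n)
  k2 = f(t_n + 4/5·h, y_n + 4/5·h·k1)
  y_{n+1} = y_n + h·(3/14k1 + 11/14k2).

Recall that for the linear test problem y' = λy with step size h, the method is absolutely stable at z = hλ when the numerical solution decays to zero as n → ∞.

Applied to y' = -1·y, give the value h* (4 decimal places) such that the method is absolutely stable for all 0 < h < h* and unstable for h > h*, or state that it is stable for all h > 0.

Test eqn y'=λy, z=hλ:
  k1=λy_n ⇒ h·k1=z·y_n;  k2=λ(1+4/5z)y_n ⇒ h·k2=z(1+4/5z)y_n
  y_{n+1}/y_n = 1 + 3/14z + 11/14z(1+4/5z) = 1 + z + 22/35z²
  so R(z) = 1 + z + 22/35z².

Solve |R(x)|<1 on ℝ⁻.
x=-1.64: |R|=1.0506
R=1: x+22/35x²=0 ⇒ x=−35/22=-1.5909; min R=1−1/(4·22/35)=0.6023>−1
Confirm numerically:
  x=-1.306: |R|=0.76611 <1
  x=-1.110: |R|=0.66446 <1
  x=-0.869: |R|=0.60567 <1
  x=-0.796: |R|=0.60227 <1
  x=-1.631: |R|=1.04110 >1
  x=-1.616: |R|=1.02549 >1
Stable set (-1.5909, 0).

(-1.5909,0); λ=-1 ⇒ h* = (35/22)/1 = 1.5909.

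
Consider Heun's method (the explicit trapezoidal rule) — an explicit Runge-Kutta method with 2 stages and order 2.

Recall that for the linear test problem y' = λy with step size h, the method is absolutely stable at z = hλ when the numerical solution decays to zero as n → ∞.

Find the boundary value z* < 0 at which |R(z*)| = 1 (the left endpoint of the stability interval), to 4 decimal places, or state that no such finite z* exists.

left endpoint -2.0000.

On y'=λy, z=hλ:
  order 2, 2-stage ⇒ R(z)=1+z+z^2/2
  (e.g. R(-1.6)=0.68000, |R|=0.68000)

Solve |R(x)|<1 on ℝ⁻.
x=-1.6: |R|=0.6800
|R(-1.2)|=0.5200 |R(-1.14)|=0.5098 |R(-0.6)|=0.5800
Bisect:
  x_lo=-2.6414 |R|=1.8470  x_hi=-0.2876 |R|=0.7538
  mid=-1.46448 |R|=0.60787 →hi
  mid=-2.05292 |R|=1.05432 →lo
  mid=-1.75870 |R|=0.78781 →hi
  mid=-1.90581 |R|=0.91025 →hi
  mid=-1.97937 |R|=0.97958 →hi
  mid=-2.01614 |R|=1.01628 →lo
  mid=-1.99776 |R|=0.99776 →hi
  ...
  [-2.00005,-1.99991] ⇒ x*=-2.0000
Stable set (-2.0000, 0).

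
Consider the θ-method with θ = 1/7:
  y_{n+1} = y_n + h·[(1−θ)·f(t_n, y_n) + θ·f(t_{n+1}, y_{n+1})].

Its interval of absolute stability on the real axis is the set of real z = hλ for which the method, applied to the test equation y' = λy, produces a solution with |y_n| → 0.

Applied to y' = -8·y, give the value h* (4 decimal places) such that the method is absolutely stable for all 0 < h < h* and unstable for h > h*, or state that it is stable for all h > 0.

Test eqn y'=λy, z=hλ:
  y_{n+1} = y_n + z·[6/7·y_n + 1/7·y_{n+1}] ⇒ (1 − 1/7z)y_{n+1} = (1 + 6/7z)y_n
  R(z) = (1 + 6/7z)/(1 − 1/7z).

Boundary: |R(x)|=1, x<0.
x=-0.33: |R|=0.6849
R=−1: 1+6/7x = −1+1/7x ⇒ -5/7x=2 ⇒ x=2/(-5/7)=-2.8000
Confirm numerically:
  x=-2.725: |R|=0.96144 <1
  x=-2.643: |R|=0.91859 <1
  x=-1.913: |R|=0.50241 <1
  x=-1.660: |R|=0.34180 <1
  x=-3.165: |R|=1.17954 >1
  x=-3.099: |R|=1.14803 >1
So |R|<1 on (-2.8000, 0).

(-2.8000,0); λ=-8 ⇒ h* = (14/5)/8 = 0.3500.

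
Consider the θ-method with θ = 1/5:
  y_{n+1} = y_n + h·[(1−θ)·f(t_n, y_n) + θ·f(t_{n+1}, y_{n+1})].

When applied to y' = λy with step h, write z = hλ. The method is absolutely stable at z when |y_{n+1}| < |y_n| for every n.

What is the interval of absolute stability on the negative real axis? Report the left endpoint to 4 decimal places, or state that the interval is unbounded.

z∈(-3.3333,0).

With y'=λy (z=hλ):
  y_{n+1} = y_n + z·[4/5·y_n + 1/5·y_{n+1}] ⇒ (1 − 1/5z)y_{n+1} = (1 + 4/5z)y_n
  ⇒ R(z) = (1 + 4/5z)/(1 − 1/5z).

Need |R(x)|<1, x<0.
x=-0.79: |R|=0.3178
R=−1: 1+4/5x = −1+1/5x ⇒ -3/5x=2 ⇒ x=2/(-3/5)=-3.3333
Confirm numerically:
  x=-2.596: |R|=0.70879 <1
  x=-1.849: |R|=0.34983 <1
  x=-1.799: |R|=0.32299 <1
  x=-1.512: |R|=0.16093 <1
  x=-3.706: |R|=1.12842 >1
  x=-3.528: |R|=1.06848 >1
Stable set (-3.3333, 0).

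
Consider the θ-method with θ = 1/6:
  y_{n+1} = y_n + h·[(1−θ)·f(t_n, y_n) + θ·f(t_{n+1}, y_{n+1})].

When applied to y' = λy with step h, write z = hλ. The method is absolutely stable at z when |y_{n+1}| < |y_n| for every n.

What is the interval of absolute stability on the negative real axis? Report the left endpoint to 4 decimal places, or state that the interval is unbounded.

With y'=λy (z=hλ):
  y_{n+1} = y_n + z·[5/6·y_n + 1/6·y_{n+1}] ⇒ (1 − 1/6z)y_{n+1} = (1 + 5/6z)y_n
  so R(z) = (1 + 5/6z)/(1 − 1/6z).

Solve |R(x)|<1 on ℝ⁻.
x=-1.22: |R|=0.0139
R=−1: 1+5/6x = −1+1/6x ⇒ -2/3x=2 ⇒ x=2/(-2/3)=-3.0000
Confirm numerically:
  x=-2.092: |R|=0.55116 <1
  x=-1.998: |R|=0.49887 <1
  x=-1.203: |R|=0.00208 <1
  x=-3.443: |R|=1.18765 >1
  x=-3.160: |R|=1.06987 >1
Stable set (-3.0000, 0).

z∈(-3.0000,0).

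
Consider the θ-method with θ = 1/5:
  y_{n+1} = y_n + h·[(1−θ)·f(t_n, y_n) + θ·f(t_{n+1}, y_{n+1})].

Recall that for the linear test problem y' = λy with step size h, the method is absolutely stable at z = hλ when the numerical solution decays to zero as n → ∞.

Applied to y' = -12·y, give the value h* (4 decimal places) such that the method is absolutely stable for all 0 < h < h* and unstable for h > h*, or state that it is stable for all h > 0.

(-3.3333,0); λ=-12 ⇒ h* = (10/3)/12 = 0.2778.

Set f=λy, z=hλ:
  y_{n+1} = y_n + z·[4/5·y_n + 1/5·y_{n+1}] ⇒ (1 − 1/5z)y_{n+1} = (1 + 4/5z)y_n
  R(z) = (1 + 4/5z)/(1 − 1/5z).

Need |R(x)|<1, x<0.
x=-1.47: |R|=0.1360
R=−1: 1+4/5x = −1+1/5x ⇒ -3/5x=2 ⇒ x=2/(-3/5)=-3.3333
Confirm numerically:
  x=-2.914: |R|=0.84104 <1
  x=-1.505: |R|=0.15680 <1
  x=-1.475: |R|=0.13900 <1
  x=-1.372: |R|=0.07659 <1
  x=-3.687: |R|=1.12214 >1
  x=-3.371: |R|=1.01350 >1
So |R|<1 on (-3.3333, 0).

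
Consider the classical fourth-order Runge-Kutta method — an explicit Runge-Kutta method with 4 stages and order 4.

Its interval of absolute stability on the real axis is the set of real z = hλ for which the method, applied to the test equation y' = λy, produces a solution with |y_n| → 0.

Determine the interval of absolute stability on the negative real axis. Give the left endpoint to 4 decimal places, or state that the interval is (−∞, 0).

(-2.7853, 0).

With y'=λy (z=hλ):
  order 4, 4-stage ⇒ R(z)=1+z+z^2/2+z^3/6+z^4/24
  (e.g. R(-0.75)=0.47412, |R|=0.47412)

Boundary: |R(x)|=1, x<0.
x=-0.75: |R|=0.4741
|R(-2.14)|=0.3903 |R(-1.74)|=0.2777 |R(-0.63)|=0.5333
Bisect:
  x_lo=-3.3965 |R|=2.3864  x_hi=-0.2030 |R|=0.8163
  mid=-1.79976 |R|=0.28536 →hi
  mid=-2.59814 |R|=0.75259 →hi
  mid=-2.99732 |R|=1.36966 →lo
  mid=-2.79773 |R|=1.01891 →lo
  mid=-2.69793 |R|=0.87608 →hi
  mid=-2.74783 |R|=0.94497 →hi
  mid=-2.77278 |R|=0.98130 →hi
  mid=-2.78526 |R|=0.99994 →hi
  mid=-2.79149 |R|=1.00939 →lo
  mid=-2.78837 |R|=1.00465 →lo
  ...
  [-2.78545,-2.78526] ⇒ x*=-2.7853
Interval (-2.7853, 0).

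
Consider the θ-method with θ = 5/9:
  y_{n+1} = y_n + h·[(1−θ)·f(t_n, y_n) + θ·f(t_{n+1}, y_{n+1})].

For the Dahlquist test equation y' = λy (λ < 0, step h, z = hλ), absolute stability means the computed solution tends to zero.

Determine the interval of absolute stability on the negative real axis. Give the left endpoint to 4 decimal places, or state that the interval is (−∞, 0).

(−∞, 0) — no finite endpoint.

On y'=λy, z=hλ:
  y_{n+1} = y_n + z·[4/9·y_n + 5/9·y_{n+1}] ⇒ (1 − 5/9z)y_{n+1} = (1 + 4/9z)y_n
  so R(z) = (1 + 4/9z)/(1 − 5/9z).

Need |R(x)|<1, x<0.
x=-1.17: |R|=0.2909
x=-2: |R|=0.0526
x=-10: |R|=0.5254
x=-100: |R|=0.7682
θ=5/9≥1/2 ⇒ |1+4/9x|<|1−5/9x| ∀x<0 ⇒ stable on all of ℝ⁻.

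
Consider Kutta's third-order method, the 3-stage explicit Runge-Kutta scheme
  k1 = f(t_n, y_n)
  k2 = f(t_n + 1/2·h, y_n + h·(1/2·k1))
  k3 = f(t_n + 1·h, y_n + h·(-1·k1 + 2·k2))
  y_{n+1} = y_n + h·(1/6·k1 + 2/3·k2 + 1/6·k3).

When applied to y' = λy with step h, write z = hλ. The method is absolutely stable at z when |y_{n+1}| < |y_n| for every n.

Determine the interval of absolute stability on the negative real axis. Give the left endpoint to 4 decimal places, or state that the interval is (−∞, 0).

(-2.5127, 0).

Set f=λy, z=hλ:
  order 3, 3-stage ⇒ R(z)=1+z+z^2/2+z^3/6
  (e.g. R(-1.35)=0.15119, |R|=0.15119)

Boundary: |R(x)|=1, x<0.
x=-1.35: |R|=0.1512
|R(-2.49)|=0.9630 |R(-1.1)|=0.2832 |R(-0.89)|=0.3886
Bisect:
  x_lo=-2.9138 |R|=1.7918  x_hi=-0.1858 |R|=0.8304
  mid=-1.54982 |R|=0.03072 →hi
  mid=-2.23181 |R|=0.59409 →hi
  mid=-2.57281 |R|=1.10153 →lo
  mid=-2.40231 |R|=0.82743 →hi
  mid=-2.48756 |R|=0.95907 →hi
  mid=-2.53019 |R|=1.02891 →lo
  mid=-2.50887 |R|=0.99365 →hi
  ...
  [-2.51287,-2.51270] ⇒ x*=-2.5127
Stable set (-2.5127, 0).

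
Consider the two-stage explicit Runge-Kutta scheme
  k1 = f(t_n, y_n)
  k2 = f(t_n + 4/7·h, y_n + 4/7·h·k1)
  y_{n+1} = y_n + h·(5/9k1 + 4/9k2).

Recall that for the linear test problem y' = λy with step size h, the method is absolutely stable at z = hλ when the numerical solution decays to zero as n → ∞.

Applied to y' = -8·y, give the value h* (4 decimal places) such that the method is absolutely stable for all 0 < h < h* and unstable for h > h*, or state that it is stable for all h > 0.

On y'=λy, z=hλ:
  k1=λy_n ⇒ h·k1=z·y_n;  k2=λ(1+4/7z)y_n ⇒ h·k2=z(1+4/7z)y_n
  y_{n+1}/y_n = 1 + 5/9z + 4/9z(1+4/7z) = 1 + z + 16/63z²
  R(z) = 1 + z + 16/63z².

Find x<0 with |R(x)|<1.
x=-1.75: |R|=0.0278
R=1: x+16/63x²=0 ⇒ x=−63/16=-3.9375; min R=1−1/(4·16/63)=0.0156>−1
Confirm numerically:
  x=-3.249: |R|=0.43189 <1
  x=-3.148: |R|=0.36880 <1
  x=-2.652: |R|=0.13419 <1
  x=-2.300: |R|=0.04349 <1
  x=-4.345: |R|=1.44967 >1
  x=-4.224: |R|=1.30735 >1
  x=-4.139: |R|=1.21181 >1
Stable set (-3.9375, 0).

(-3.9375,0); λ=-8 ⇒ h* = (63/16)/8 = 0.4922.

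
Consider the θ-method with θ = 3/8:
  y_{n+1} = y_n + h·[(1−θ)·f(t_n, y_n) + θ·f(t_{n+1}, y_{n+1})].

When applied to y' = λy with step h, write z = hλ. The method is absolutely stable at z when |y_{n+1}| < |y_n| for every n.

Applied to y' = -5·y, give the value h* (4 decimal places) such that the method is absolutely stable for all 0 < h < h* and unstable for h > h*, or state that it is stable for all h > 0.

Set f=λy, z=hλ:
  y_{n+1} = y_n + z·[5/8·y_n + 3/8·y_{n+1}] ⇒ (1 − 3/8z)y_{n+1} = (1 + 5/8z)y_n
  R(z) = (1 + 5/8z)/(1 − 3/8z).

Need |R(x)|<1, x<0.
x=-1.79: |R|=0.0711
R=−1: 1+5/8x = −1+3/8x ⇒ -1/4x=2 ⇒ x=2/(-1/4)=-8.0000
Confirm numerically:
  x=-7.171: |R|=0.94382 <1
  x=-6.744: |R|=0.91102 <1
  x=-6.258: |R|=0.86987 <1
  x=-8.178: |R|=1.01094 >1
  x=-8.114: |R|=1.00705 >1
Interval (-8.0000, 0).

(-8.0000,0); λ=-5 ⇒ h* = (8)/5 = 1.6000.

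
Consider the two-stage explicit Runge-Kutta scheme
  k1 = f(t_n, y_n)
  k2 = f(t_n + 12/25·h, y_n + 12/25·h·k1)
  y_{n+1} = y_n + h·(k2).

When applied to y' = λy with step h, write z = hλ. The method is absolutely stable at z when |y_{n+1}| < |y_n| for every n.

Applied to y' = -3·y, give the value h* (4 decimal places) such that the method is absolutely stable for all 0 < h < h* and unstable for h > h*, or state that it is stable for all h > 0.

Set f=λy, z=hλ:
  k1=λy_n ⇒ h·k1=z·y_n;  k2=λ(1+12/25z)y_n ⇒ h·k2=z(1+12/25z)y_n
  y_{n+1}/y_n = 1 + z(1+12/25z) = 1 + z + 12/25z²
  so R(z) = 1 + z + 12/25z².

Find x<0 with |R(x)|<1.
x=-1.73: |R|=0.7066
R=1: x+12/25x²=0 ⇒ x=−25/12=-2.0833; min R=1−1/(4·12/25)=0.4792>−1
Confirm numerically:
  x=-1.970: |R|=0.89283 <1
  x=-1.914: |R|=0.84443 <1
  x=-1.766: |R|=0.73100 <1
  x=-0.913: |R|=0.48711 <1
  x=-2.253: |R|=1.18348 >1
  x=-2.208: |R|=1.13213 >1
Interval (-2.0833, 0).

(-2.0833,0); λ=-3 ⇒ h* = (25/12)/3 = 0.6944.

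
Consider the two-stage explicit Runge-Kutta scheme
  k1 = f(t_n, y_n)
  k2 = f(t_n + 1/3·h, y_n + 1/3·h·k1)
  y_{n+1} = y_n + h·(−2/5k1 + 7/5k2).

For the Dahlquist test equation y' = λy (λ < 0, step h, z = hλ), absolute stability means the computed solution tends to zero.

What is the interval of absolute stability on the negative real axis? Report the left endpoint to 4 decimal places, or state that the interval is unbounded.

With y'=λy (z=hλ):
  k1=λy_n ⇒ h·k1=z·y_n;  k2=λ(1+1/3z)y_n ⇒ h·k2=z(1+1/3z)y_n
  y_{n+1}/y_n = 1 − 2/5z + 7/5z(1+1/3z) = 1 + z + 7/15z²
  ⇒ R(z) = 1 + z + 7/15z².

Boundary: |R(x)|=1, x<0.
x=-0.66: |R|=0.5433
R=1: x+7/15x²=0 ⇒ x=−15/7=-2.1429; min R=1−1/(4·7/15)=0.4643>−1
Confirm numerically:
  x=-1.831: |R|=0.73353 <1
  x=-1.492: |R|=0.54683 <1
  x=-1.203: |R|=0.47236 <1
  x=-2.699: |R|=1.70048 >1
  x=-2.684: |R|=1.67780 >1
Stable set (-2.1429, 0).

(-2.1429, 0).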